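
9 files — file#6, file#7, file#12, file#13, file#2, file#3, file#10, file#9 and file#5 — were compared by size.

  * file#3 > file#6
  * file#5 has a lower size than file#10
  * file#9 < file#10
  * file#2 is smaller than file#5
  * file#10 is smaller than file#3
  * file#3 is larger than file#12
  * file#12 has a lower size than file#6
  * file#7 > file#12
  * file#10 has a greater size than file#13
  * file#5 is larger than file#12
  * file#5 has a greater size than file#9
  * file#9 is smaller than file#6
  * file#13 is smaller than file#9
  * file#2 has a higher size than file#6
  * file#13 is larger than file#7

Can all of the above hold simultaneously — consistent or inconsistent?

consistent

Every relation is compatible with file#12 < file#7 < file#13 < file#9 < file#6 < file#2 < file#5 < file#10 < file#3; the set is consistent.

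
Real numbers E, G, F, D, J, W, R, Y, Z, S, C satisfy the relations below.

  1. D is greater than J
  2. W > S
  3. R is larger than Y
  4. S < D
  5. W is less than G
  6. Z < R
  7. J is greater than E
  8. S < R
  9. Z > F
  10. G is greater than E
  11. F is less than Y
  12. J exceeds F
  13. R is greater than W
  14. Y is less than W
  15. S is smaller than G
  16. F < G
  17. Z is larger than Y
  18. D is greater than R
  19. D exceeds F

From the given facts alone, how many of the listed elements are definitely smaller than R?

5

From R the given relations immediately reach Y, S, W, Z.
From those, F — 5 in total.
No other element is forced below R by the given relations, so the count is 5.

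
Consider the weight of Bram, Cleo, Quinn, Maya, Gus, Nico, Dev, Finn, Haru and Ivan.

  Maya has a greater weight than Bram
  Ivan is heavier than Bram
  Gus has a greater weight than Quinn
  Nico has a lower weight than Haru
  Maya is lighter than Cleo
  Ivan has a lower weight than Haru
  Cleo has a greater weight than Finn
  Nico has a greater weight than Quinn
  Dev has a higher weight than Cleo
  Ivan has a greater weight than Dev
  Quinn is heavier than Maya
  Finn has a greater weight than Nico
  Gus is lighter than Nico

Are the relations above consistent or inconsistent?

The single ordering Bram < Maya < Quinn < Gus < Nico < Finn < Cleo < Dev < Ivan < Haru satisfies every listed relation, so no contradiction arises.

consistent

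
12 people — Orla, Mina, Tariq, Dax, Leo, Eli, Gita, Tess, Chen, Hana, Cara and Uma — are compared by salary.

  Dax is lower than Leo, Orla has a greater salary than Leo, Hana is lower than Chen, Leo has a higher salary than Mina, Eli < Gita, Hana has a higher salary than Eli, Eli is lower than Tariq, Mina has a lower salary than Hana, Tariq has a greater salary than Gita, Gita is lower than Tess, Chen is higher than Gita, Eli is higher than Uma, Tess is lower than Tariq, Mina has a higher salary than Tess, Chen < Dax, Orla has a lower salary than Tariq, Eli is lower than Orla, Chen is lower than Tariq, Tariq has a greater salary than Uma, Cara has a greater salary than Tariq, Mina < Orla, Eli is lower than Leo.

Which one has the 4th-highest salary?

Leo

Chaining the given pairs: Uma < Eli < Gita < Tess < Mina < Hana < Chen < Dax < Leo < Orla < Tariq < Cara.
Counting 4 from the largest end gives Leo.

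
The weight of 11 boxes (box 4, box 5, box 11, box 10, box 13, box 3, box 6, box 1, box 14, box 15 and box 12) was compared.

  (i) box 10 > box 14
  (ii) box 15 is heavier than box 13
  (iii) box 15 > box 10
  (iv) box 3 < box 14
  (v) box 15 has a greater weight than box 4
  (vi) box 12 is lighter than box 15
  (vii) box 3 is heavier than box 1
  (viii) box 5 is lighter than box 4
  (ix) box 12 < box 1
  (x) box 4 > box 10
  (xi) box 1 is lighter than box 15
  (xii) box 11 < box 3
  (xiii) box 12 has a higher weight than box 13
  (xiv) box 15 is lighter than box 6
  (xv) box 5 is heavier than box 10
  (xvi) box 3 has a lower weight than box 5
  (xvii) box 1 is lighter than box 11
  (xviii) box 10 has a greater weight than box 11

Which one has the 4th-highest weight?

box 5

Piecing the relations together gives one ordering: box 13 < box 12 < box 1 < box 11 < box 3 < box 14 < box 10 < box 5 < box 4 < box 15 < box 6.
Counting 4 from the largest end gives box 5.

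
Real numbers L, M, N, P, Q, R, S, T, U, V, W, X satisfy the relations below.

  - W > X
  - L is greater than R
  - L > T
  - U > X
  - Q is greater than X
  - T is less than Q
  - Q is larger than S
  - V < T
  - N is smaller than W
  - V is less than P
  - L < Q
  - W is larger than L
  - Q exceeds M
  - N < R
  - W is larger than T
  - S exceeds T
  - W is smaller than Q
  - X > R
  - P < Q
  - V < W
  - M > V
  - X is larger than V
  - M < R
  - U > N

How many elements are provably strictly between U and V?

3

Chaining upward from V reaches: T, M, R, X, P, L, W, S, Q.
Chaining downward from U reaches: N, M, R, X.
Strictly between V and U are those in both lists: M, R, X — 3 elements.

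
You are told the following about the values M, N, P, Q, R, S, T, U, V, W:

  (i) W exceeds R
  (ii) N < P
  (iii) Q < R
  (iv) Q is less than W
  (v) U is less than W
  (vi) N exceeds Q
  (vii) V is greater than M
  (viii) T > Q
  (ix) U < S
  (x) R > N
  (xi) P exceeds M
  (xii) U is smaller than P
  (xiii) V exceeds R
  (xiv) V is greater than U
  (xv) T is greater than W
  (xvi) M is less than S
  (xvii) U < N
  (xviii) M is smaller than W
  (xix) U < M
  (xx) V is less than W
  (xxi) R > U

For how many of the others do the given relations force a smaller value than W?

The elements the relations force below W are Q, U, N, R, M, V — no chain reaches any other.
That is 6.

6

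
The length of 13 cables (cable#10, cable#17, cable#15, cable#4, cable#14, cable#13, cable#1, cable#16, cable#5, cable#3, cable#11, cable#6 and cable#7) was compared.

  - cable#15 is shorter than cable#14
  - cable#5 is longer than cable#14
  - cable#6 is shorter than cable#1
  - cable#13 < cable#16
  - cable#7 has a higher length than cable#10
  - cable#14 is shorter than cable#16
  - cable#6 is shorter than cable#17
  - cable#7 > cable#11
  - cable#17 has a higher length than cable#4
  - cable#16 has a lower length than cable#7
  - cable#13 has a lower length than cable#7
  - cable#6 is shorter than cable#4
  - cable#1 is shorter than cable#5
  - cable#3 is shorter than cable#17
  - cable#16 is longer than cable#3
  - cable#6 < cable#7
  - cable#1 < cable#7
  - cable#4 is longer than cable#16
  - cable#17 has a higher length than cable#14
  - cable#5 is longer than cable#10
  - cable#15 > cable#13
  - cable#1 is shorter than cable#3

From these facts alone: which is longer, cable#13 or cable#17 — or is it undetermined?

cable#17

cable#13 < cable#15 and cable#15 < cable#14 give cable#13 < cable#14.
Then cable#14 < cable#16 extends the chain to cable#16.
Then cable#16 < cable#4 extends the chain to cable#4.
With cable#4 < cable#17: cable#13 < cable#15 < cable#14 < cable#16 < cable#4 < cable#17.
So cable#17 is longer.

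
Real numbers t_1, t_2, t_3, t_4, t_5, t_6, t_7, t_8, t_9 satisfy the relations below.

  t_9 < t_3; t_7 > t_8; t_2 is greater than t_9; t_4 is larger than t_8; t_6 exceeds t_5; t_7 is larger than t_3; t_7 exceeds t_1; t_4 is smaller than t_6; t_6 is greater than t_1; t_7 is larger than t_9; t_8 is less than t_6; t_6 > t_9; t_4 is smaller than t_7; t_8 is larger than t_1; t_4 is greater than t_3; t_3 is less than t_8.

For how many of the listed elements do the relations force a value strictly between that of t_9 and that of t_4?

2

Chaining upward from t_9 reaches: t_3, t_8, t_6, t_2, t_7.
Chaining downward from t_4 reaches: t_1, t_3, t_8.
Strictly between t_9 and t_4 are those in both lists: t_3, t_8 — 2 elements.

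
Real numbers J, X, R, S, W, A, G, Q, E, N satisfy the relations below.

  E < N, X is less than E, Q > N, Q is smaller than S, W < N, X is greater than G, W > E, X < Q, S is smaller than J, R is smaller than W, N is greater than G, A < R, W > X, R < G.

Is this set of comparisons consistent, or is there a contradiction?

consistent

The single ordering A < R < G < X < E < W < N < Q < S < J satisfies every listed relation, so no contradiction arises.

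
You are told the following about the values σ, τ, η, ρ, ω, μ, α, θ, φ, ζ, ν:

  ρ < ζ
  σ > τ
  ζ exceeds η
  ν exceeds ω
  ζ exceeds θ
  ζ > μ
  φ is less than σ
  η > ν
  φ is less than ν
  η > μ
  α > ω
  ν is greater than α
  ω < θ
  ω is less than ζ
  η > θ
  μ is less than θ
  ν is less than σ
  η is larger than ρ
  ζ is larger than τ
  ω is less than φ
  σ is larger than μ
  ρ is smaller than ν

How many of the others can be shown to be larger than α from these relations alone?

4

The elements the relations force above α are ν, η, σ, ζ — no chain reaches any other.
That is 4.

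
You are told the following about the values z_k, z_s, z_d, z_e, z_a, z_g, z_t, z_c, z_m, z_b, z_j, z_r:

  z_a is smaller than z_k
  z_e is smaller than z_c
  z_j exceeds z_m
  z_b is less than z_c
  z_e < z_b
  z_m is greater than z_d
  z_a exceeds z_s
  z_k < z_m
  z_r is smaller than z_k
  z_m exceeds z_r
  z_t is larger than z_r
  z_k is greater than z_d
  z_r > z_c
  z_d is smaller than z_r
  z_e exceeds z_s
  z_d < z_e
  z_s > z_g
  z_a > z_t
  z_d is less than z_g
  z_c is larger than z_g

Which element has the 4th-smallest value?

Piecing the relations together gives one ordering: z_d < z_g < z_s < z_e < z_b < z_c < z_r < z_t < z_a < z_k < z_m < z_j.
The 4th smallest is z_e.

z_e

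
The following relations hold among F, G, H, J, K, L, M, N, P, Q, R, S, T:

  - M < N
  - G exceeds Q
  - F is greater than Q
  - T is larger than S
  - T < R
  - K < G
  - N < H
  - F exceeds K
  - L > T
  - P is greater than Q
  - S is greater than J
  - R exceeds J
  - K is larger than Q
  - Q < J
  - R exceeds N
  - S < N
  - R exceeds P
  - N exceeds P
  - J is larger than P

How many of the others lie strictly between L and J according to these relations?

2

The relations place J below L. An element lies strictly between them when it is forced above J and also forced below L.
Above J: {S, T, N, R, H}. Below L: {Q, P, S, T}.
Intersection: {S, T} — 2.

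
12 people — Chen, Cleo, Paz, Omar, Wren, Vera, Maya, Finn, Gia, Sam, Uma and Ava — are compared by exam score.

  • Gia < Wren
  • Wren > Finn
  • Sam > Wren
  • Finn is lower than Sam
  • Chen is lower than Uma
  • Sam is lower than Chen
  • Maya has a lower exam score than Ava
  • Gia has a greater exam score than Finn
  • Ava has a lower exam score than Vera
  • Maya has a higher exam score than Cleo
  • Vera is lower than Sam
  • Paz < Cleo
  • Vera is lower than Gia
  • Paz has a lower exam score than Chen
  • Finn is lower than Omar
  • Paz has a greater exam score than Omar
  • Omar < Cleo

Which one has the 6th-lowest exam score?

Chaining the given pairs: Finn < Omar < Paz < Cleo < Maya < Ava < Vera < Gia < Wren < Sam < Chen < Uma.
The 6th smallest is Ava.

Ava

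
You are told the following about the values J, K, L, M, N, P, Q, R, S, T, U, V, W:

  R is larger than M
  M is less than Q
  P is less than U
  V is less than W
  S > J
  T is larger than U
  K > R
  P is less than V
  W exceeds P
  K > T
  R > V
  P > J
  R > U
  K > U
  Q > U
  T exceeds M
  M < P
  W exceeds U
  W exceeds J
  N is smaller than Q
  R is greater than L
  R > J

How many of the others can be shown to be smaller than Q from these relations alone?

5

The elements the relations force below Q are J, M, P, N, U — no chain reaches any other.
That is 5.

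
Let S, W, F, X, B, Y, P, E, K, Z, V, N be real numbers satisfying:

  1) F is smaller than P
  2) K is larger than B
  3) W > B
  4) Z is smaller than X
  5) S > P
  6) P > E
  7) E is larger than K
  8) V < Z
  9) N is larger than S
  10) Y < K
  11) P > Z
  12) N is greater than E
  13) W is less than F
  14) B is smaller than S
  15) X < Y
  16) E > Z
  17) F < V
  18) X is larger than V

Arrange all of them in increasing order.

Each adjacent pair is fixed by a given relation: B < W; W < F; F < V; V < Z; Z < X; X < Y; Y < K; K < E; E < P; P < S; S < N. Chaining them end to end gives the full order.

B < W < F < V < Z < X < Y < K < E < P < S < N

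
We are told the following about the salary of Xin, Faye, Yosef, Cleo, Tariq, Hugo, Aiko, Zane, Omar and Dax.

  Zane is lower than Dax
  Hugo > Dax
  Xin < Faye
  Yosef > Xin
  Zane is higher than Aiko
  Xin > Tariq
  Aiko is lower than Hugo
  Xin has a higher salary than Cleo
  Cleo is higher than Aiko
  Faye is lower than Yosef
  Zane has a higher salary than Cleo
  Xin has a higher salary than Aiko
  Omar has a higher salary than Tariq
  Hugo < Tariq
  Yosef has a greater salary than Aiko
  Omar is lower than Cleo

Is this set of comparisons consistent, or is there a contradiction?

inconsistent

Chaining the given relations yields Zane < Dax < Hugo < Tariq < Omar < Cleo, so Zane < Cleo. But one relation states Cleo < Zane. These cannot both hold.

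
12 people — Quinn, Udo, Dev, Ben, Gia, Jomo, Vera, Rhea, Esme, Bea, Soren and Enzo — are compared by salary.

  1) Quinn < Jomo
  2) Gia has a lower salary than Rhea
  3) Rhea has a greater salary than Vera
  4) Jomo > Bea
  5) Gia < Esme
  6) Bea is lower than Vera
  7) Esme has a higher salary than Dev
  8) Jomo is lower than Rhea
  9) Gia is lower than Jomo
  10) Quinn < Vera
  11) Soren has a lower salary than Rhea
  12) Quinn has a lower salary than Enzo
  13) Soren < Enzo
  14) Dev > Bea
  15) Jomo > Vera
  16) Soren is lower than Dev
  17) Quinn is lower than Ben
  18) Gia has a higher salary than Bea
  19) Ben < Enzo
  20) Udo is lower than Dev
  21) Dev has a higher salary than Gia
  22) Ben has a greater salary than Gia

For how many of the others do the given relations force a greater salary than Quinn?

5

The elements the relations force above Quinn are Vera, Ben, Jomo, Rhea, Enzo — no chain reaches any other.
That is 5.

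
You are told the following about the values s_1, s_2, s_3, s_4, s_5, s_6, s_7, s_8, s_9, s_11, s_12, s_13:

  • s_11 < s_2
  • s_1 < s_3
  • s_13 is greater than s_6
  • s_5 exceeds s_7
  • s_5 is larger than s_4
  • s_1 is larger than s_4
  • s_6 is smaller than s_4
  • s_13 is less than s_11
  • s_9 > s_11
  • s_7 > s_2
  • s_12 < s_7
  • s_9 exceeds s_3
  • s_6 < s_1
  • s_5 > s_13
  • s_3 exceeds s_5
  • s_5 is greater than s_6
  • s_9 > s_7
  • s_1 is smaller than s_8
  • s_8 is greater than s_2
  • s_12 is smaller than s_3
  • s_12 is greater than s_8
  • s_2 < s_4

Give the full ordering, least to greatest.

Nothing is placed below s_6, so it is least; from there s_6 < s_13; s_13 < s_11; s_11 < s_2; s_2 < s_4; s_4 < s_1; s_1 < s_8; s_8 < s_12; s_12 < s_7; s_7 < s_5; s_5 < s_3; s_3 < s_9, each given directly.

s_6 < s_13 < s_11 < s_2 < s_4 < s_1 < s_8 < s_12 < s_7 < s_5 < s_3 < s_9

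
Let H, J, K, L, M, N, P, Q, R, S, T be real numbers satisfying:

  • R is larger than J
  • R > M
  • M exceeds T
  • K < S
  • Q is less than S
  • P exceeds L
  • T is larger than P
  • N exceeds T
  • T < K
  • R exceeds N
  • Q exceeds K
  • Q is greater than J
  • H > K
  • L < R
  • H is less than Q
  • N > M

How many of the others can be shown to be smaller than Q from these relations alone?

6

From Q the given relations immediately reach J, K, H.
From those, T — 4 in total.
From those, P — 5 in total.
From those, L — 6 in total.
Nothing else is reachable below Q; 6 in all.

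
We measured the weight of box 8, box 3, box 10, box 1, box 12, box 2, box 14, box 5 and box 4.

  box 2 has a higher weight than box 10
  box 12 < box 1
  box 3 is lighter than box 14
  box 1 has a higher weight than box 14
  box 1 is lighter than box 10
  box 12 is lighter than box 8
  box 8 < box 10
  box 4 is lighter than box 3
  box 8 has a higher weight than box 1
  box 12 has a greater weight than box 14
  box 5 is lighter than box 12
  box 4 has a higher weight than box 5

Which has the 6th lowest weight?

box 1

Piecing the relations together gives one ordering: box 5 < box 4 < box 3 < box 14 < box 12 < box 1 < box 8 < box 10 < box 2.
Counting 6 from the smallest end gives box 1.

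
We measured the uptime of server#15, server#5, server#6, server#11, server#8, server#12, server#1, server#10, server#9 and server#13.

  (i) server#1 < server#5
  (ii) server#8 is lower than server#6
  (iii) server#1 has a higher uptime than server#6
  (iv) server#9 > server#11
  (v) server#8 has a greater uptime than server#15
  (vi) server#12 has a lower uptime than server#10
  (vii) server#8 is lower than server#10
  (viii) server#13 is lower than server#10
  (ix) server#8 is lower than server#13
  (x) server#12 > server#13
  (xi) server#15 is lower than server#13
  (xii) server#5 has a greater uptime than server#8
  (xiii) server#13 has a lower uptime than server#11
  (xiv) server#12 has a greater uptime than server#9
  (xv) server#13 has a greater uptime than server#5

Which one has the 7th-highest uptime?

server#1

Chaining the given pairs: server#15 < server#8 < server#6 < server#1 < server#5 < server#13 < server#11 < server#9 < server#12 < server#10.
Counting 7 from the largest end gives server#1.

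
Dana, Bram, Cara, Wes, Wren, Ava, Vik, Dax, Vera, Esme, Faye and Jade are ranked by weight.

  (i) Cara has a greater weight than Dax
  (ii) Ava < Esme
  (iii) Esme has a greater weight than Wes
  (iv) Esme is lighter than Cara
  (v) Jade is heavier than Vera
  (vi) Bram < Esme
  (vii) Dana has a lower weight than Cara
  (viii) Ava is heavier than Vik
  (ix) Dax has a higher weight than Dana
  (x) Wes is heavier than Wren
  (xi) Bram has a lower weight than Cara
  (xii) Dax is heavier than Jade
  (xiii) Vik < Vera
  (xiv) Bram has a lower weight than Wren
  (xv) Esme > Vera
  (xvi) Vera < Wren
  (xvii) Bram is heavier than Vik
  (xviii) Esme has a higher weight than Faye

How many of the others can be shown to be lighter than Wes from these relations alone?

4

The elements the relations force below Wes are Vik, Vera, Bram, Wren — no chain reaches any other.
That is 4.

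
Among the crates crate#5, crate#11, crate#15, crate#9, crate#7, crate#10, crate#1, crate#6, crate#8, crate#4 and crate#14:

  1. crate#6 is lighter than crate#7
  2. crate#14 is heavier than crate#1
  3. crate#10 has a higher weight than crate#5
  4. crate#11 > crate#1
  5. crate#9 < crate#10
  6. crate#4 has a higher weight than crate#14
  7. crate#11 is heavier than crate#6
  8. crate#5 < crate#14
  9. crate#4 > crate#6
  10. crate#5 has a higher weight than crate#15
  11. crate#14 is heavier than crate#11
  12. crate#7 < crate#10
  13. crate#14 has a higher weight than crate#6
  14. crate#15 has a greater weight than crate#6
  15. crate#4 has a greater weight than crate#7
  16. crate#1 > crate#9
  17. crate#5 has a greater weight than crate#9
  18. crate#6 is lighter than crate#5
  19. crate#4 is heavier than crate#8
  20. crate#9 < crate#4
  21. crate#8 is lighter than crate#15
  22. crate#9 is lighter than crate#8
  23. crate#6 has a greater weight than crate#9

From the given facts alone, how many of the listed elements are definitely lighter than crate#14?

Directly below crate#14: crate#6, crate#1, crate#11, crate#5.
One step further: crate#9, crate#15 (6 so far).
One step further: crate#8 (7 so far).
No other element is forced below crate#14 by the given relations, so the count is 7.

7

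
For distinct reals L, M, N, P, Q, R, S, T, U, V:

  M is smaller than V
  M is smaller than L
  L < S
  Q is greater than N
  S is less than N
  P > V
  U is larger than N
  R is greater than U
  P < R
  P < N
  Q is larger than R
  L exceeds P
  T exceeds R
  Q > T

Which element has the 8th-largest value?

P

Chaining the given pairs: M < V < P < L < S < N < U < R < T < Q.
Counting 8 from the largest end gives P.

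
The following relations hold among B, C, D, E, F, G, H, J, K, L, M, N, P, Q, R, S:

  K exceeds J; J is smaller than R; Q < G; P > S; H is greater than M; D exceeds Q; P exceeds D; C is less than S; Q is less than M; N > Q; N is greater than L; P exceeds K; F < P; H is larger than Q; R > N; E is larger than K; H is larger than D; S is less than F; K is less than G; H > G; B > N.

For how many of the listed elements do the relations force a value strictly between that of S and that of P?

1

The relations place S below P. An element lies strictly between them when it is forced above S and also forced below P.
Above S: {F}. Below P: {J, Q, K, C, D, F}.
Intersection: {F} — 1.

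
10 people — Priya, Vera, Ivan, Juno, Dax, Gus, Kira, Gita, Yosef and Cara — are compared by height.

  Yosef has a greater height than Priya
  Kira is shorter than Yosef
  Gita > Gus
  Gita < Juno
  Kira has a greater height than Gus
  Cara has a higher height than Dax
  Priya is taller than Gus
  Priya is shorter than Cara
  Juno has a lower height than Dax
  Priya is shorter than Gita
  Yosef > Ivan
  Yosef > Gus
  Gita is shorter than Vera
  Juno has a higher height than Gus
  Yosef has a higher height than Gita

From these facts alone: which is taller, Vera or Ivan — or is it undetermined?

Following every chain through Ivan: above Ivan we get Yosef.
Vera is not reached, and no chain runs the other way from Vera to Ivan.
So the given relations leave the order of Ivan and Vera undetermined.

undetermined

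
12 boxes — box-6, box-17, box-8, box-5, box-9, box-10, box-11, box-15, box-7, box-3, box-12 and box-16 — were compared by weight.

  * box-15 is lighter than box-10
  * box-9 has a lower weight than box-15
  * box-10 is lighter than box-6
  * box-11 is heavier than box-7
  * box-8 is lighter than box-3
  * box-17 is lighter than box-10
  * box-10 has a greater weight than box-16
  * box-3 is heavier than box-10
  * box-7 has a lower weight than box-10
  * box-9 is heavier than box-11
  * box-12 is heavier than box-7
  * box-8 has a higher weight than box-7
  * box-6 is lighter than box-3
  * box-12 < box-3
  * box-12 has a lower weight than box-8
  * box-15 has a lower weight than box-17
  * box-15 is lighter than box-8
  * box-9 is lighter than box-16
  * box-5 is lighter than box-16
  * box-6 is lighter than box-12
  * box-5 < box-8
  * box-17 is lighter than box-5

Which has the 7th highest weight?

Chaining the given pairs: box-7 < box-11 < box-9 < box-15 < box-17 < box-5 < box-16 < box-10 < box-6 < box-12 < box-8 < box-3.
The 7th largest is box-5.

box-5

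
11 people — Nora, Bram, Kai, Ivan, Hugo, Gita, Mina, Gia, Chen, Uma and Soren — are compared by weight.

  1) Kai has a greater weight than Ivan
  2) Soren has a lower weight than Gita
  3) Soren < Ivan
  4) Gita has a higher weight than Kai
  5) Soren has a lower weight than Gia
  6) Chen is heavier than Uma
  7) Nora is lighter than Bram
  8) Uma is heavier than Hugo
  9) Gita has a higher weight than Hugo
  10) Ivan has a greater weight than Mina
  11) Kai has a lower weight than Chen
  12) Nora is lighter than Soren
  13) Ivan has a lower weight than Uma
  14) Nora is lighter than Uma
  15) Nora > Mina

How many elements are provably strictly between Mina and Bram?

1

Chaining upward from Mina reaches: Nora, Soren, Ivan, Uma, Kai, Gita, Gia, Chen.
Chaining downward from Bram reaches: Nora.
Strictly between Mina and Bram are those in both lists: Nora — 1 element.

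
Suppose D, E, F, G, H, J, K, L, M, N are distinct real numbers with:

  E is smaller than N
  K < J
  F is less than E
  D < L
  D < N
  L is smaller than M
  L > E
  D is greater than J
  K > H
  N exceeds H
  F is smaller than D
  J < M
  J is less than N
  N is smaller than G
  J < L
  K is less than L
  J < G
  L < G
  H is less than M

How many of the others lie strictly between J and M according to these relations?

2

The relations place J below M. An element lies strictly between them when it is forced above J and also forced below M.
Above J: {D, N, L, G}. Below M: {F, H, K, D, E, L}.
Intersection: {D, L} — 2.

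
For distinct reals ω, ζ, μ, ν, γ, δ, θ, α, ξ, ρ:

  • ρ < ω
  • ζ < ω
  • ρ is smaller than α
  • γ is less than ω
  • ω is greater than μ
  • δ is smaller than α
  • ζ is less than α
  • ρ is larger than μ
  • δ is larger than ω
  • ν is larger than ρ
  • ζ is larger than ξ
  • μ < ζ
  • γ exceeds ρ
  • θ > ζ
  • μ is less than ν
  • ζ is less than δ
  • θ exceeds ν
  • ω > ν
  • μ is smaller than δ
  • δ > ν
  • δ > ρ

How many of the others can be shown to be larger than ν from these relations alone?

Directly above ν: ω, θ, δ.
One step further: α (4 so far).
No other element is forced above ν by the given relations, so the count is 4.

4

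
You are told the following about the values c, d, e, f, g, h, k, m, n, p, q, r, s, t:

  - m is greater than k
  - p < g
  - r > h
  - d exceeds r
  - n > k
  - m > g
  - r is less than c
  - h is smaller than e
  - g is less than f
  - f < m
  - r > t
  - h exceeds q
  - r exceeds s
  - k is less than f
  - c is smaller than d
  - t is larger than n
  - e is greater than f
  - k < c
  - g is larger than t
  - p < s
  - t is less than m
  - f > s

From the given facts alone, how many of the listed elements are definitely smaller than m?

Directly below m: k, t, g, f.
One step further: n, p, s (7 so far).
No other element is forced below m by the given relations, so the count is 7.

7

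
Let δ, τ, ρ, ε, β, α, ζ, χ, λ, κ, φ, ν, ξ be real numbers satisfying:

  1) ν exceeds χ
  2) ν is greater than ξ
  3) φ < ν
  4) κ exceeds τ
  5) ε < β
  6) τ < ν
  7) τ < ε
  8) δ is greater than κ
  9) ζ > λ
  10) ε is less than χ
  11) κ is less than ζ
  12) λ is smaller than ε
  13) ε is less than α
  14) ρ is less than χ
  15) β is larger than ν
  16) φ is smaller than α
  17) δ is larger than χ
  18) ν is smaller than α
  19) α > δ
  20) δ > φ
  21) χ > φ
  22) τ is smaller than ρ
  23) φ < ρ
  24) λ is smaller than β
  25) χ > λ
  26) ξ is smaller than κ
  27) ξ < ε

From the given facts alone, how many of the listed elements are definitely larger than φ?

6

The elements the relations force above φ are ρ, χ, ν, β, δ, α — no chain reaches any other.
That is 6.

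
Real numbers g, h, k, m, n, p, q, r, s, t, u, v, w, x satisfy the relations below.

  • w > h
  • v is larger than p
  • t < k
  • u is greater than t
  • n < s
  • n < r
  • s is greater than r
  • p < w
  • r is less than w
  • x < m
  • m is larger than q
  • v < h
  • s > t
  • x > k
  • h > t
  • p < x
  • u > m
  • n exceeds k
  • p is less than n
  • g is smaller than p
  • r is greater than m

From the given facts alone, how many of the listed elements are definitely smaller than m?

6

Directly below m: x, q.
One step further: k, p (4 so far).
One step further: t, g (6 so far).
Nothing else is reachable below m; 6 in all.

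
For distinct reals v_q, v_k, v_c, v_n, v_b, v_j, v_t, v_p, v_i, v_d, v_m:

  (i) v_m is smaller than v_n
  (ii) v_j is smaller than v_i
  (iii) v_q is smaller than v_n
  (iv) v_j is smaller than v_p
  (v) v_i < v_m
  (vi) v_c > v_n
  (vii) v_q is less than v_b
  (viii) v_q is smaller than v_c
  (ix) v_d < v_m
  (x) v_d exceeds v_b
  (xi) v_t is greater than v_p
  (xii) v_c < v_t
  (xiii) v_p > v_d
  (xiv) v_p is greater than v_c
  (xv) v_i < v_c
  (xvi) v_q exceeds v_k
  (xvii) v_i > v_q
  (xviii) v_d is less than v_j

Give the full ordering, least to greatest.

Nothing is placed below v_k, so it is least; from there v_k < v_q; v_q < v_b; v_b < v_d; v_d < v_j; v_j < v_i; v_i < v_m; v_m < v_n; v_n < v_c; v_c < v_p; v_p < v_t, each given directly.

v_k < v_q < v_b < v_d < v_j < v_i < v_m < v_n < v_c < v_p < v_t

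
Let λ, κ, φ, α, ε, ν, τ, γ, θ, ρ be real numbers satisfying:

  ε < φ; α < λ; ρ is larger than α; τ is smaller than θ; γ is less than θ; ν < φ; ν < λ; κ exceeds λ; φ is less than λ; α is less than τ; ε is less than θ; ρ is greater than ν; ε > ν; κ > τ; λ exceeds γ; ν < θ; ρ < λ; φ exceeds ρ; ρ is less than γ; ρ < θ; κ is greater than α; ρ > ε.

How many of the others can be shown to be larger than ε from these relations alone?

6

From ε the given relations immediately reach ρ, φ, θ.
From those, γ, λ — 5 in total.
From those, κ — 6 in total.
Nothing else is reachable above ε; 6 in all.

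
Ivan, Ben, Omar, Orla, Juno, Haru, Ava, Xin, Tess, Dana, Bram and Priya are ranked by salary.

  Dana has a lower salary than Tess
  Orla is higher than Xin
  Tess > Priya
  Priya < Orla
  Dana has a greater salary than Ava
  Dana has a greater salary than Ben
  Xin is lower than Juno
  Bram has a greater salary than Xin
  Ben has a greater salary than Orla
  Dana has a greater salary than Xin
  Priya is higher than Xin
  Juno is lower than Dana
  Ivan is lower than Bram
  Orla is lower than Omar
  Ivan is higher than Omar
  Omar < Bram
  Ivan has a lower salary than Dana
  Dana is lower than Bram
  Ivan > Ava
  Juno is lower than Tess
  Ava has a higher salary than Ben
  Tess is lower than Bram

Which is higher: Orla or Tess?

Tess

Orla < Ben and Ben < Ava give Orla < Ava.
Then Ava < Ivan extends the chain to Ivan.
With Ivan < Dana: Orla < Ben < Ava < Ivan < Dana.
With Dana < Tess: Orla < Ben < Ava < Ivan < Dana < Tess.
So Orla < Tess; Tess is the higher of the two.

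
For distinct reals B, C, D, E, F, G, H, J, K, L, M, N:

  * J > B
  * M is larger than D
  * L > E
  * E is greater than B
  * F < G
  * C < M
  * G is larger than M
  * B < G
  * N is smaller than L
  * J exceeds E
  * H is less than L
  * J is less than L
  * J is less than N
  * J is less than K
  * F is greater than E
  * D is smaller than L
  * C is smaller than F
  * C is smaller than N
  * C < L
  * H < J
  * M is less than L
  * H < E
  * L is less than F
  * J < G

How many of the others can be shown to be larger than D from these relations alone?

Directly above D: M, L.
One step further: F, G (4 so far).
No other element is forced above D by the given relations, so the count is 4.

4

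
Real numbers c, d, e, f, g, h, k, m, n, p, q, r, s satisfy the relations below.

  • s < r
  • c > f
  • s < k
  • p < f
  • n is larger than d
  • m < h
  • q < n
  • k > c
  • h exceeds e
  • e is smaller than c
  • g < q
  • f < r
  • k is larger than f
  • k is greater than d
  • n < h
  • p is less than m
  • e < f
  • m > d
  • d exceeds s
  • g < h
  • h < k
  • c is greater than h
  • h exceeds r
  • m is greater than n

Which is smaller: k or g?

g < q < n < m < h < c < k, by transitivity through q, n, m, h, c.
So g < k; g is the smaller of the two.

g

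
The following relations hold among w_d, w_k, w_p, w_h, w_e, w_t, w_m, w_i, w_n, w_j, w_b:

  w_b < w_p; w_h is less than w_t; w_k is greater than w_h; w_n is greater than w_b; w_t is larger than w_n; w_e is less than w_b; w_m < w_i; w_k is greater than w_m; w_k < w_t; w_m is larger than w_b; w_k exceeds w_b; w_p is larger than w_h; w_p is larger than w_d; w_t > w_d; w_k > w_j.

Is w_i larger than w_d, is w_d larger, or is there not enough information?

Following every chain through w_d: above w_d we get w_p, w_t.
w_i is not reached, and no chain runs the other way from w_i to w_d.
So the given relations leave the order of w_d and w_i undetermined.

undetermined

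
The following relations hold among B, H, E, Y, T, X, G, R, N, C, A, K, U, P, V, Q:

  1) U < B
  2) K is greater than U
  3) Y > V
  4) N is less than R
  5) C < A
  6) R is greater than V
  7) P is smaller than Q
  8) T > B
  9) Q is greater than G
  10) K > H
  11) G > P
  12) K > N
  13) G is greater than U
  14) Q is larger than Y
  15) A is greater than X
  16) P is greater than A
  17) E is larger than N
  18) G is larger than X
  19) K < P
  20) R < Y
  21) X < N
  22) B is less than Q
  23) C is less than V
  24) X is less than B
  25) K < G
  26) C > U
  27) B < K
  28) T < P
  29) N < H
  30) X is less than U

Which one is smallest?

X

Chaining upward from X: directly above it, N, U, A, B, G; then C, E, H, K, R, T, P, Q; then V, Y.
That covers every other element, and nothing is given below X, so X is the smallest.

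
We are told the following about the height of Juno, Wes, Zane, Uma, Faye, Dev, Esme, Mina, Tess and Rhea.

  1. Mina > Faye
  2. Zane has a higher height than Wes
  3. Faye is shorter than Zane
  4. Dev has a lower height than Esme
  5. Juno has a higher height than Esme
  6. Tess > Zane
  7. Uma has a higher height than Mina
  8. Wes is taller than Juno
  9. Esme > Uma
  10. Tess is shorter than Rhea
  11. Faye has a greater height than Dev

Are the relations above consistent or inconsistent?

Every relation is compatible with Dev < Faye < Mina < Uma < Esme < Juno < Wes < Zane < Tess < Rhea; the set is consistent.

consistent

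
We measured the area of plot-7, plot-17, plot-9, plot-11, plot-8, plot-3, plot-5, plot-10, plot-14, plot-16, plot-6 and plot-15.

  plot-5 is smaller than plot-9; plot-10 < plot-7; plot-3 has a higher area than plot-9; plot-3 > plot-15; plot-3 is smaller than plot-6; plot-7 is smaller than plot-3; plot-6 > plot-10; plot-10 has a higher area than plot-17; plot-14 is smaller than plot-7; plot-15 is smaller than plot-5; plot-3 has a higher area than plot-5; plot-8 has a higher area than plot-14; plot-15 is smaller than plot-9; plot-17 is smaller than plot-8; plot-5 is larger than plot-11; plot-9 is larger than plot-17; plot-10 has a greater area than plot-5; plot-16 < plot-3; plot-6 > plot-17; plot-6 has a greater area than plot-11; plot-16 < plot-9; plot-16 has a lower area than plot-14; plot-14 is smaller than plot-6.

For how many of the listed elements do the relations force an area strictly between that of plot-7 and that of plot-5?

1

The relations place plot-5 below plot-7. An element lies strictly between them when it is forced above plot-5 and also forced below plot-7.
Above plot-5: {plot-9, plot-10, plot-3, plot-6}. Below plot-7: {plot-11, plot-15, plot-17, plot-16, plot-14, plot-10}.
Intersection: {plot-10} — 1.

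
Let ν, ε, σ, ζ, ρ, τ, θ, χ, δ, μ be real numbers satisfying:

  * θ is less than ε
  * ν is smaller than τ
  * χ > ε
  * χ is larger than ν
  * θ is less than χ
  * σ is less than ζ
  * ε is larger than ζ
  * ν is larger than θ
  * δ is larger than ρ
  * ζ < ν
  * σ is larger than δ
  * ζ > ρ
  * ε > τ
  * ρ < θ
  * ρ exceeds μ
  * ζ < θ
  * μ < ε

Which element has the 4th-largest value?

Piecing the relations together gives one ordering: μ < ρ < δ < σ < ζ < θ < ν < τ < ε < χ.
The 4th largest is ν.

ν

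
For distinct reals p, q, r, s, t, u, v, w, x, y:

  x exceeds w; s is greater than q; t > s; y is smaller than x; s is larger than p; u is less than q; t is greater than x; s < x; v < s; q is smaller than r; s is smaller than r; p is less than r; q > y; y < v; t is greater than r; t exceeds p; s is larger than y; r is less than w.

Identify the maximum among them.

y is not greatest since y < v; u is not greatest since u < q; q is not greatest since q < r; v is not greatest since v < s; p is not greatest since p < t; s is not greatest since s < x; r is not greatest since r < w; w is not greatest since w < x; x is not greatest since x < t.
Only t has nothing above it, so t is the maximum.

t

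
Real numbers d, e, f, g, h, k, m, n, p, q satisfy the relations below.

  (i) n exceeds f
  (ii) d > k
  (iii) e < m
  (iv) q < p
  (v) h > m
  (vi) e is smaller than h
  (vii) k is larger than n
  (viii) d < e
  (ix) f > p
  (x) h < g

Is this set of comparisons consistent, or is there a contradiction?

Every relation is compatible with q < p < f < n < k < d < e < m < h < g; the set is consistent.

consistent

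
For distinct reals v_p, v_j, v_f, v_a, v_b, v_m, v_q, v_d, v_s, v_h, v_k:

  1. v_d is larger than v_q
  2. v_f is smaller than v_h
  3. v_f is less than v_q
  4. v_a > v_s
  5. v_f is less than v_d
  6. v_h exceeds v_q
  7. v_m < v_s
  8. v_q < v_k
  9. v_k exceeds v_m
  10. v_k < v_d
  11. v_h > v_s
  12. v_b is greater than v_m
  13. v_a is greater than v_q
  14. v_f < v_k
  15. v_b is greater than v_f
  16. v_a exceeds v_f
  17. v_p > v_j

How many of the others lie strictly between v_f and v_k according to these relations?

1

Chaining upward from v_f reaches: v_b, v_q, v_d, v_a, v_h.
Chaining downward from v_k reaches: v_m, v_q.
Strictly between v_f and v_k are those in both lists: v_q — 1 element.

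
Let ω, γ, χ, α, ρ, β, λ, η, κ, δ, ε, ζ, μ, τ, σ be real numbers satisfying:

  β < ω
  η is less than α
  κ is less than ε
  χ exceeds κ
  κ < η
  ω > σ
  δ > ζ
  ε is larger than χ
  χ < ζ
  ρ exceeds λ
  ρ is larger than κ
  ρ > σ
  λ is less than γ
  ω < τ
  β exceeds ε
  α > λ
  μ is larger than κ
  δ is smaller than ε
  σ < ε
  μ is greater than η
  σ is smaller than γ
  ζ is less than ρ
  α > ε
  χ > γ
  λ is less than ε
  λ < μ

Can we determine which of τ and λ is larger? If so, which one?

Link the given pairs in sequence: λ < γ; γ < χ; χ < ζ; ζ < δ; δ < ε; ε < β; β < ω; ω < τ.
Chaining these gives λ < γ < χ < ζ < δ < ε < β < ω < τ.
So τ is larger.

τ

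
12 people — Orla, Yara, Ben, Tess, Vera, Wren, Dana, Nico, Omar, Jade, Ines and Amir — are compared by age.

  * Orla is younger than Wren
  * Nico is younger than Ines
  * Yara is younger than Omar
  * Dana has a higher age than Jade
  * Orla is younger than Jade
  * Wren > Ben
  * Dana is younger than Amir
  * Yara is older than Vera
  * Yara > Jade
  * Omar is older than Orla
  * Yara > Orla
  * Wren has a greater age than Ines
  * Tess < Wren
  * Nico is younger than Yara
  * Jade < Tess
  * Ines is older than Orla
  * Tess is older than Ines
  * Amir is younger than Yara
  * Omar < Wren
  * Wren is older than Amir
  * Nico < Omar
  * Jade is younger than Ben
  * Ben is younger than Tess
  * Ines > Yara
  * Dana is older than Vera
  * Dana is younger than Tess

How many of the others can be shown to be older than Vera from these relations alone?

7

From Vera the given relations immediately reach Dana, Yara.
From those, Amir, Omar, Ines, Tess — 6 in total.
From those, Wren — 7 in total.
No other element is forced above Vera by the given relations, so the count is 7.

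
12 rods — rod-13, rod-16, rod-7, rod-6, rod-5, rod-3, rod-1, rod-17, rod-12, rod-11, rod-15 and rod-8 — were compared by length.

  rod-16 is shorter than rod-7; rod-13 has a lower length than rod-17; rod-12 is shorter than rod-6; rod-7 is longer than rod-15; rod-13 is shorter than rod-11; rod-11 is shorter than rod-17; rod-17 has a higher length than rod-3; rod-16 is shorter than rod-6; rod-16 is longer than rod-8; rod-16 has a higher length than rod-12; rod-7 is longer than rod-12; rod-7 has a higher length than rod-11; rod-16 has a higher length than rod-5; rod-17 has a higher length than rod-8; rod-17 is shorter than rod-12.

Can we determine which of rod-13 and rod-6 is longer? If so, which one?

rod-6

Following the relations from rod-13: rod-13 < rod-11 < rod-17 < rod-12 < rod-16 < rod-6.
So rod-6 is longer.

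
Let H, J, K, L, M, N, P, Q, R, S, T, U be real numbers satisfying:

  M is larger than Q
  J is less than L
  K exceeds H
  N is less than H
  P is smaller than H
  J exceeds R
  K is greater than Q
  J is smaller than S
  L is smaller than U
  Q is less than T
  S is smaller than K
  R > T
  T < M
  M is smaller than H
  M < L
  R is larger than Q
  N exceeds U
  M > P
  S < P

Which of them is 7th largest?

P

The consecutive relations fix a unique order: Q < T < R < J < S < P < M < L < U < N < H < K.
The 7th largest is P.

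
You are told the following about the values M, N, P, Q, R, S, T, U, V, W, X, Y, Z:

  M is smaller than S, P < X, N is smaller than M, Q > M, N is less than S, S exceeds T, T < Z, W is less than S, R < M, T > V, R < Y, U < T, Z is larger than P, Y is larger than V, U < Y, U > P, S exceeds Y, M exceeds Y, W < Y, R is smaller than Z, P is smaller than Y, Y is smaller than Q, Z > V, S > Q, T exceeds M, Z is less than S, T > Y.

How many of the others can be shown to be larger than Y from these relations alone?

5

From Y the given relations immediately reach M, Q, T, S.
From those, Z — 5 in total.
Nothing else is reachable above Y; 5 in all.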